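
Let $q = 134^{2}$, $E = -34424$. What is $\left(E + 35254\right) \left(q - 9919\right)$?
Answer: $6670710$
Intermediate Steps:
$q = 17956$
$\left(E + 35254\right) \left(q - 9919\right) = \left(-34424 + 35254\right) \left(17956 - 9919\right) = 830 \cdot 8037 = 6670710$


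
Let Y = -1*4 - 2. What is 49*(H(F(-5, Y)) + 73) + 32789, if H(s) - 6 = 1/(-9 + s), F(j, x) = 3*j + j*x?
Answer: 220009/6 ≈ 36668.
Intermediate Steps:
Y = -6 (Y = -4 - 2 = -6)
H(s) = 6 + 1/(-9 + s)
49*(H(F(-5, Y)) + 73) + 32789 = 49*((-53 + 6*(-5*(3 - 6)))/(-9 - 5*(3 - 6)) + 73) + 32789 = 49*((-53 + 6*(-5*(-3)))/(-9 - 5*(-3)) + 73) + 32789 = 49*((-53 + 6*15)/(-9 + 15) + 73) + 32789 = 49*((-53 + 90)/6 + 73) + 32789 = 49*((1/6)*37 + 73) + 32789 = 49*(37/6 + 73) + 32789 = 49*(475/6) + 32789 = 23275/6 + 32789 = 220009/6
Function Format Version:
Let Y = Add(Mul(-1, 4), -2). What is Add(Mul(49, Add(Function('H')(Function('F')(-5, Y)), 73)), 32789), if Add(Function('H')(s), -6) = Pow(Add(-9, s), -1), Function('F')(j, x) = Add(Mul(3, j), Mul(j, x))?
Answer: Rational(220009, 6) ≈ 36668.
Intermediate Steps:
Y = -6 (Y = Add(-4, -2) = -6)
Function('H')(s) = Add(6, Pow(Add(-9, s), -1))
Add(Mul(49, Add(Function('H')(Function('F')(-5, Y)), 73)), 32789) = Add(Mul(49, Add(Mul(Pow(Add(-9, Mul(-5, Add(3, -6))), -1), Add(-53, Mul(6, Mul(-5, Add(3, -6))))), 73)), 32789) = Add(Mul(49, Add(Mul(Pow(Add(-9, Mul(-5, -3)), -1), Add(-53, Mul(6, Mul(-5, -3)))), 73)), 32789) = Add(Mul(49, Add(Mul(Pow(Add(-9, 15), -1), Add(-53, Mul(6, 15))), 73)), 32789) = Add(Mul(49, Add(Mul(Pow(6, -1), Add(-53, 90)), 73)), 32789) = Add(Mul(49, Add(Mul(Rational(1, 6), 37), 73)), 32789) = Add(Mul(49, Add(Rational(37, 6), 73)), 32789) = Add(Mul(49, Rational(475, 6)), 32789) = Add(Rational(23275, 6), 32789) = Rational(220009, 6)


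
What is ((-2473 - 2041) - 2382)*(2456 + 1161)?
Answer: -24942832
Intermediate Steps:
((-2473 - 2041) - 2382)*(2456 + 1161) = (-4514 - 2382)*3617 = -6896*3617 = -24942832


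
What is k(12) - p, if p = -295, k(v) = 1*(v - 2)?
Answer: 305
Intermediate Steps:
k(v) = -2 + v (k(v) = 1*(-2 + v) = -2 + v)
k(12) - p = (-2 + 12) - 1*(-295) = 10 + 295 = 305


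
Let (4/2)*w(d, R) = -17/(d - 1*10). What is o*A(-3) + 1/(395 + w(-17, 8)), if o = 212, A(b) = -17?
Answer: -76934534/21347 ≈ -3604.0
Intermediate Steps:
w(d, R) = -17/(2*(-10 + d)) (w(d, R) = (-17/(d - 1*10))/2 = (-17/(d - 10))/2 = (-17/(-10 + d))/2 = -17/(2*(-10 + d)))
o*A(-3) + 1/(395 + w(-17, 8)) = 212*(-17) + 1/(395 - 17/(-20 + 2*(-17))) = -3604 + 1/(395 - 17/(-20 - 34)) = -3604 + 1/(395 - 17/(-54)) = -3604 + 1/(395 - 17*(-1/54)) = -3604 + 1/(395 + 17/54) = -3604 + 1/(21347/54) = -3604 + 54/21347 = -76934534/21347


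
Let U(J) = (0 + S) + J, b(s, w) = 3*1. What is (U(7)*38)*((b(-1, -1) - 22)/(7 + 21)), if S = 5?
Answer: -2166/7 ≈ -309.43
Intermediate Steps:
b(s, w) = 3
U(J) = 5 + J (U(J) = (0 + 5) + J = 5 + J)
(U(7)*38)*((b(-1, -1) - 22)/(7 + 21)) = ((5 + 7)*38)*((3 - 22)/(7 + 21)) = (12*38)*(-19/28) = 456*(-19*1/28) = 456*(-19/28) = -2166/7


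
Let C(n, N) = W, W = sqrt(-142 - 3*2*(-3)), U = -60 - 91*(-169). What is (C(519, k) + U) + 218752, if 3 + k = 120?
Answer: 234071 + 2*I*sqrt(31) ≈ 2.3407e+5 + 11.136*I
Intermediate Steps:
k = 117 (k = -3 + 120 = 117)
U = 15319 (U = -60 + 15379 = 15319)
W = 2*I*sqrt(31) (W = sqrt(-142 - 6*(-3)) = sqrt(-142 + 18) = sqrt(-124) = 2*I*sqrt(31) ≈ 11.136*I)
C(n, N) = 2*I*sqrt(31)
(C(519, k) + U) + 218752 = (2*I*sqrt(31) + 15319) + 218752 = (15319 + 2*I*sqrt(31)) + 218752 = 234071 + 2*I*sqrt(31)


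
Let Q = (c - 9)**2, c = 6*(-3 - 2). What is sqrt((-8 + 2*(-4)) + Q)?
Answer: sqrt(1505) ≈ 38.794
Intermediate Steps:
c = -30 (c = 6*(-5) = -30)
Q = 1521 (Q = (-30 - 9)**2 = (-39)**2 = 1521)
sqrt((-8 + 2*(-4)) + Q) = sqrt((-8 + 2*(-4)) + 1521) = sqrt((-8 - 8) + 1521) = sqrt(-16 + 1521) = sqrt(1505)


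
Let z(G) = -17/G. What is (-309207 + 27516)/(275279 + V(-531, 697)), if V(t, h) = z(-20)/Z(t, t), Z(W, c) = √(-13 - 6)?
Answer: -589331487596400/575916811591889 - 95774940*I*√19/575916811591889 ≈ -1.0233 - 7.2488e-7*I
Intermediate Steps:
Z(W, c) = I*√19 (Z(W, c) = √(-19) = I*√19)
V(t, h) = -17*I*√19/380 (V(t, h) = (-17/(-20))/((I*√19)) = (-17*(-1/20))*(-I*√19/19) = 17*(-I*√19/19)/20 = -17*I*√19/380)
(-309207 + 27516)/(275279 + V(-531, 697)) = (-309207 + 27516)/(275279 - 17*I*√19/380) = -281691/(275279 - 17*I*√19/380)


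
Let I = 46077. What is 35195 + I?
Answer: 81272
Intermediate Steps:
35195 + I = 35195 + 46077 = 81272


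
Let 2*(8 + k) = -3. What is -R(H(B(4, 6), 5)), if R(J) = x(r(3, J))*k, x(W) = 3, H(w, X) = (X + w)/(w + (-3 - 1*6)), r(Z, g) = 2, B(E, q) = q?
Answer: 57/2 ≈ 28.500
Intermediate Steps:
k = -19/2 (k = -8 + (1/2)*(-3) = -8 - 3/2 = -19/2 ≈ -9.5000)
H(w, X) = (X + w)/(-9 + w) (H(w, X) = (X + w)/(w + (-3 - 6)) = (X + w)/(w - 9) = (X + w)/(-9 + w))
R(J) = -57/2 (R(J) = 3*(-19/2) = -57/2)
-R(H(B(4, 6), 5)) = -1*(-57/2) = 57/2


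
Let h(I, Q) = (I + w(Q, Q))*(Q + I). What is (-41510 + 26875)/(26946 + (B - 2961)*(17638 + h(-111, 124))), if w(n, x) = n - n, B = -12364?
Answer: 14635/248161429 ≈ 5.8974e-5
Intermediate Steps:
w(n, x) = 0
h(I, Q) = I*(I + Q) (h(I, Q) = (I + 0)*(Q + I) = I*(I + Q))
(-41510 + 26875)/(26946 + (B - 2961)*(17638 + h(-111, 124))) = (-41510 + 26875)/(26946 + (-12364 - 2961)*(17638 - 111*(-111 + 124))) = -14635/(26946 - 15325*(17638 - 111*13)) = -14635/(26946 - 15325*(17638 - 1443)) = -14635/(26946 - 15325*16195) = -14635/(26946 - 248188375) = -14635/(-248161429) = -14635*(-1/248161429) = 14635/248161429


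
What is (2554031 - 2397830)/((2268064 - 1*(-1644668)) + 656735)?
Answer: 156201/4569467 ≈ 0.034184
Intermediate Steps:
(2554031 - 2397830)/((2268064 - 1*(-1644668)) + 656735) = 156201/((2268064 + 1644668) + 656735) = 156201/(3912732 + 656735) = 156201/4569467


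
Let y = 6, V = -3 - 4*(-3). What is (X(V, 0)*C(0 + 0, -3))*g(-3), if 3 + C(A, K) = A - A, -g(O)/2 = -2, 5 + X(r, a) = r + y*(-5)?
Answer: 312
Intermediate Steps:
V = 9 (V = -3 + 12 = 9)
X(r, a) = -35 + r (X(r, a) = -5 + (r + 6*(-5)) = -5 + (r - 30) = -5 + (-30 + r) = -35 + r)
g(O) = 4 (g(O) = -2*(-2) = 4)
C(A, K) = -3 (C(A, K) = -3 + (A - A) = -3 + 0 = -3)
(X(V, 0)*C(0 + 0, -3))*g(-3) = ((-35 + 9)*(-3))*4 = -26*(-3)*4 = 78*4 = 312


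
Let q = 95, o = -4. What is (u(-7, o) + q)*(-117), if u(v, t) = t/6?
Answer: -11037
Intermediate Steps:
u(v, t) = t/6 (u(v, t) = t*(⅙) = t/6)
(u(-7, o) + q)*(-117) = ((⅙)*(-4) + 95)*(-117) = (-⅔ + 95)*(-117) = (283/3)*(-117) = -11037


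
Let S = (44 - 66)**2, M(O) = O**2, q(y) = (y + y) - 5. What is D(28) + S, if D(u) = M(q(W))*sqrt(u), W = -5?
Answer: 484 + 450*sqrt(7) ≈ 1674.6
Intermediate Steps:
q(y) = -5 + 2*y (q(y) = 2*y - 5 = -5 + 2*y)
S = 484 (S = (-22)**2 = 484)
D(u) = 225*sqrt(u) (D(u) = (-5 + 2*(-5))**2*sqrt(u) = (-5 - 10)**2*sqrt(u) = (-15)**2*sqrt(u) = 225*sqrt(u))
D(28) + S = 225*sqrt(28) + 484 = 225*(2*sqrt(7)) + 484 = 450*sqrt(7) + 484 = 484 + 450*sqrt(7)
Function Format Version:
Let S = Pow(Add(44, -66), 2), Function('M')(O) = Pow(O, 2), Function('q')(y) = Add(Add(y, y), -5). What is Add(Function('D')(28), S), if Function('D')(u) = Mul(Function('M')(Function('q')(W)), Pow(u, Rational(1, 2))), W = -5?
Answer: Add(484, Mul(450, Pow(7, Rational(1, 2)))) ≈ 1674.6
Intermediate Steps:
Function('q')(y) = Add(-5, Mul(2, y)) (Function('q')(y) = Add(Mul(2, y), -5) = Add(-5, Mul(2, y)))
S = 484 (S = Pow(-22, 2) = 484)
Function('D')(u) = Mul(225, Pow(u, Rational(1, 2))) (Function('D')(u) = Mul(Pow(Add(-5, Mul(2, -5)), 2), Pow(u, Rational(1, 2))) = Mul(Pow(Add(-5, -10), 2), Pow(u, Rational(1, 2))) = Mul(Pow(-15, 2), Pow(u, Rational(1, 2))) = Mul(225, Pow(u, Rational(1, 2))))
Add(Function('D')(28), S) = Add(Mul(225, Pow(28, Rational(1, 2))), 484) = Add(Mul(225, Mul(2, Pow(7, Rational(1, 2)))), 484) = Add(Mul(450, Pow(7, Rational(1, 2))), 484) = Add(484, Mul(450, Pow(7, Rational(1, 2))))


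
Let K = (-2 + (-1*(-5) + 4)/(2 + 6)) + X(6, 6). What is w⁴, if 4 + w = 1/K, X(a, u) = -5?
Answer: 1475789056/4879681 ≈ 302.44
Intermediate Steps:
K = -47/8 (K = (-2 + (-1*(-5) + 4)/(2 + 6)) - 5 = (-2 + (5 + 4)/8) - 5 = (-2 + 9*(⅛)) - 5 = (-2 + 9/8) - 5 = -7/8 - 5 = -47/8 ≈ -5.8750)
w = -196/47 (w = -4 + 1/(-47/8) = -4 - 8/47 = -196/47 ≈ -4.1702)
w⁴ = (-196/47)⁴ = 1475789056/4879681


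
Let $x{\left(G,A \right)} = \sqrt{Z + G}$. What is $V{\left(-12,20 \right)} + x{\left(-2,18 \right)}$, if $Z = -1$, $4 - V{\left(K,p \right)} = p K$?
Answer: $244 + i \sqrt{3} \approx 244.0 + 1.732 i$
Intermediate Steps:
$V{\left(K,p \right)} = 4 - K p$ ($V{\left(K,p \right)} = 4 - p K = 4 - K p$)
$x{\left(G,A \right)} = \sqrt{-1 + G}$
$V{\left(-12,20 \right)} + x{\left(-2,18 \right)} = \left(4 - \left(-12\right) 20\right) + \sqrt{-1 - 2} = \left(4 + 240\right) + \sqrt{-3} = 244 + i \sqrt{3}$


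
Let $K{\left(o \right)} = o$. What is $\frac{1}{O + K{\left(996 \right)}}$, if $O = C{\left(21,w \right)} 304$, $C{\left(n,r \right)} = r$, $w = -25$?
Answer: $- \frac{1}{6604} \approx -0.00015142$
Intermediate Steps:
$O = -7600$ ($O = \left(-25\right) 304 = -7600$)
$\frac{1}{O + K{\left(996 \right)}} = \frac{1}{-7600 + 996} = \frac{1}{-6604} = - \frac{1}{6604}$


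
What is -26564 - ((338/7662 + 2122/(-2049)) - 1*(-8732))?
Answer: -30783988747/872191 ≈ -35295.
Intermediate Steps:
-26564 - ((338/7662 + 2122/(-2049)) - 1*(-8732)) = -26564 - ((338*(1/7662) + 2122*(-1/2049)) + 8732) = -26564 - ((169/3831 - 2122/2049) + 8732) = -26564 - (-864789/872191 + 8732) = -26564 - 1*7615107023/872191 = -26564 - 7615107023/872191 = -30783988747/872191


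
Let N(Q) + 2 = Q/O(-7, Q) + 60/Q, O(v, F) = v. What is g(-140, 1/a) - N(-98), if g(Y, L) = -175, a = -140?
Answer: -9133/49 ≈ -186.39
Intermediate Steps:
N(Q) = -2 + 60/Q - Q/7 (N(Q) = -2 + (Q/(-7) + 60/Q) = -2 + (Q*(-1/7) + 60/Q) = -2 + (-Q/7 + 60/Q) = -2 + (60/Q - Q/7) = -2 + 60/Q - Q/7)
g(-140, 1/a) - N(-98) = -175 - (-2 + 60/(-98) - 1/7*(-98)) = -175 - (-2 + 60*(-1/98) + 14) = -175 - (-2 - 30/49 + 14) = -175 - 1*558/49 = -175 - 558/49 = -9133/49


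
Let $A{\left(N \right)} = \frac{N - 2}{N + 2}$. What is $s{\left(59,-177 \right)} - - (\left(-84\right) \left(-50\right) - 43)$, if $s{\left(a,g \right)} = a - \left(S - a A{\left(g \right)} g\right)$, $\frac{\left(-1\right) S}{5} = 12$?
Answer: $- \frac{1120997}{175} \approx -6405.7$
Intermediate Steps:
$S = -60$ ($S = \left(-5\right) 12 = -60$)
$A{\left(N \right)} = \frac{-2 + N}{2 + N}$
$s{\left(a,g \right)} = 60 + a + \frac{a g \left(-2 + g\right)}{2 + g}$ ($s{\left(a,g \right)} = a + \left(a \frac{-2 + g}{2 + g} g - -60\right) = a + \left(\frac{a \left(-2 + g\right)}{2 + g} g + 60\right) = a + \left(\frac{a g \left(-2 + g\right)}{2 + g} + 60\right) = a + \left(60 + \frac{a g \left(-2 + g\right)}{2 + g}\right) = 60 + a + \frac{a g \left(-2 + g\right)}{2 + g}$)
$s{\left(59,-177 \right)} - - (\left(-84\right) \left(-50\right) - 43) = \frac{\left(2 - 177\right) \left(60 + 59\right) + 59 \left(-177\right) \left(-2 - 177\right)}{2 - 177} - - (\left(-84\right) \left(-50\right) - 43) = \frac{\left(-175\right) 119 + 59 \left(-177\right) \left(-179\right)}{-175} - - (4200 - 43) = - \frac{-20825 + 1869297}{175} - \left(-1\right) 4157 = \left(- \frac{1}{175}\right) 1848472 - -4157 = - \frac{1848472}{175} + 4157 = - \frac{1120997}{175}$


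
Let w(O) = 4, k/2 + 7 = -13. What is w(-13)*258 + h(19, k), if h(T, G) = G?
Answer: 992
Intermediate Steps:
k = -40 (k = -14 + 2*(-13) = -14 - 26 = -40)
w(-13)*258 + h(19, k) = 4*258 - 40 = 1032 - 40 = 992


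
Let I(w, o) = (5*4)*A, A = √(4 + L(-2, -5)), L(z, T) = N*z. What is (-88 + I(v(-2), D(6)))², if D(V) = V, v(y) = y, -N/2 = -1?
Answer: 7744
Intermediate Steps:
N = 2 (N = -2*(-1) = 2)
L(z, T) = 2*z
A = 0 (A = √(4 + 2*(-2)) = √(4 - 4) = √0 = 0)
I(w, o) = 0 (I(w, o) = (5*4)*0 = 20*0 = 0)
(-88 + I(v(-2), D(6)))² = (-88 + 0)² = (-88)² = 7744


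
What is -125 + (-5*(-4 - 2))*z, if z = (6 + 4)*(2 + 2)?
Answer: 1075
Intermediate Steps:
z = 40 (z = 10*4 = 40)
-125 + (-5*(-4 - 2))*z = -125 - 5*(-4 - 2)*40 = -125 - 5*(-6)*40 = -125 + 30*40 = -125 + 1200 = 1075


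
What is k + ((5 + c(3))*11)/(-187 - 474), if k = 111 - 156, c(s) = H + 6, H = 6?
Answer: -29932/661 ≈ -45.283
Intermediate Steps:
c(s) = 12 (c(s) = 6 + 6 = 12)
k = -45
k + ((5 + c(3))*11)/(-187 - 474) = -45 + ((5 + 12)*11)/(-187 - 474) = -45 + (17*11)/(-661) = -45 - 1/661*187 = -45 - 187/661 = -29932/661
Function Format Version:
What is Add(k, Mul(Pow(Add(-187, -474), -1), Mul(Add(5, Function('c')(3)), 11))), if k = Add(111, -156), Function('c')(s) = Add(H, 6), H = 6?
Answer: Rational(-29932, 661) ≈ -45.283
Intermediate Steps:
Function('c')(s) = 12 (Function('c')(s) = Add(6, 6) = 12)
k = -45
Add(k, Mul(Pow(Add(-187, -474), -1), Mul(Add(5, Function('c')(3)), 11))) = Add(-45, Mul(Pow(Add(-187, -474), -1), Mul(Add(5, 12), 11))) = Add(-45, Mul(Pow(-661, -1), Mul(17, 11))) = Add(-45, Mul(Rational(-1, 661), 187)) = Add(-45, Rational(-187, 661)) = Rational(-29932, 661)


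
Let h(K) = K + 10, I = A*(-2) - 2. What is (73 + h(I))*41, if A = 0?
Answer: 3321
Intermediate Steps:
I = -2 (I = 0*(-2) - 2 = 0 - 2 = -2)
h(K) = 10 + K
(73 + h(I))*41 = (73 + (10 - 2))*41 = (73 + 8)*41 = 81*41 = 3321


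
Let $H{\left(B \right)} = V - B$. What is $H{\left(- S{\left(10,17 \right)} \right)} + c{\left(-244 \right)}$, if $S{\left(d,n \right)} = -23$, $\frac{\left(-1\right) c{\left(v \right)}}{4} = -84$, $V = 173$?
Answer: $486$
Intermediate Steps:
$c{\left(v \right)} = 336$ ($c{\left(v \right)} = \left(-4\right) \left(-84\right) = 336$)
$H{\left(B \right)} = 173 - B$
$H{\left(- S{\left(10,17 \right)} \right)} + c{\left(-244 \right)} = \left(173 - \left(-1\right) \left(-23\right)\right) + 336 = \left(173 - 23\right) + 336 = 150 + 336 = 486$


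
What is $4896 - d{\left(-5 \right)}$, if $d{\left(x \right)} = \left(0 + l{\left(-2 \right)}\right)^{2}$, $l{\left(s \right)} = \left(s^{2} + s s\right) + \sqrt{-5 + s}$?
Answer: $4839 - 16 i \sqrt{7} \approx 4839.0 - 42.332 i$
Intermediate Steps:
$l{\left(s \right)} = \sqrt{-5 + s} + 2 s^{2}$ ($l{\left(s \right)} = \left(s^{2} + s^{2}\right) + \sqrt{-5 + s} = 2 s^{2} + \sqrt{-5 + s} = \sqrt{-5 + s} + 2 s^{2}$)
$d{\left(x \right)} = \left(8 + i \sqrt{7}\right)^{2}$ ($d{\left(x \right)} = \left(0 + \left(\sqrt{-5 - 2} + 2 \left(-2\right)^{2}\right)\right)^{2} = \left(0 + \left(\sqrt{-7} + 2 \cdot 4\right)\right)^{2} = \left(0 + \left(i \sqrt{7} + 8\right)\right)^{2} = \left(0 + \left(8 + i \sqrt{7}\right)\right)^{2} = \left(8 + i \sqrt{7}\right)^{2}$)
$4896 - d{\left(-5 \right)} = 4896 - \left(8 + i \sqrt{7}\right)^{2}$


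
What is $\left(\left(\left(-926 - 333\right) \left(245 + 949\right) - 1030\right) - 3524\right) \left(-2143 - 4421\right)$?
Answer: $9897199200$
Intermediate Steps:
$\left(\left(\left(-926 - 333\right) \left(245 + 949\right) - 1030\right) - 3524\right) \left(-2143 - 4421\right) = \left(\left(\left(-1259\right) 1194 - 1030\right) - 3524\right) \left(-6564\right) = \left(\left(-1503246 - 1030\right) - 3524\right) \left(-6564\right) = \left(-1504276 - 3524\right) \left(-6564\right) = \left(-1507800\right) \left(-6564\right) = 9897199200$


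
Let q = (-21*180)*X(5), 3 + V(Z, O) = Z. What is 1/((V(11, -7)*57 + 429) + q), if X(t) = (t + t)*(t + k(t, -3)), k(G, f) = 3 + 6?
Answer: -1/528315 ≈ -1.8928e-6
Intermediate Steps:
k(G, f) = 9
V(Z, O) = -3 + Z
X(t) = 2*t*(9 + t) (X(t) = (t + t)*(t + 9) = (2*t)*(9 + t) = 2*t*(9 + t))
q = -529200 (q = (-21*180)*(2*5*(9 + 5)) = -7560*5*14 = -3780*140 = -529200)
1/((V(11, -7)*57 + 429) + q) = 1/(((-3 + 11)*57 + 429) - 529200) = 1/((8*57 + 429) - 529200) = 1/((456 + 429) - 529200) = 1/(885 - 529200) = 1/(-528315) = -1/528315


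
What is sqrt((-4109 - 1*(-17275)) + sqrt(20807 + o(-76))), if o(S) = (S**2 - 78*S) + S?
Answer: sqrt(13166 + sqrt(32435)) ≈ 115.53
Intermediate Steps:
o(S) = S**2 - 77*S
sqrt((-4109 - 1*(-17275)) + sqrt(20807 + o(-76))) = sqrt((-4109 - 1*(-17275)) + sqrt(20807 - 76*(-77 - 76))) = sqrt((-4109 + 17275) + sqrt(20807 - 76*(-153))) = sqrt(13166 + sqrt(20807 + 11628)) = sqrt(13166 + sqrt(32435))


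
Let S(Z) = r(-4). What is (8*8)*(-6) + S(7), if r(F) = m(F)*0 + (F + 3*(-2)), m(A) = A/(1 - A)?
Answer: -394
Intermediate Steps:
r(F) = -6 + F (r(F) = -F/(-1 + F)*0 + (F + 3*(-2)) = 0 + (F - 6) = 0 + (-6 + F) = -6 + F)
S(Z) = -10 (S(Z) = -6 - 4 = -10)
(8*8)*(-6) + S(7) = (8*8)*(-6) - 10 = 64*(-6) - 10 = -384 - 10 = -394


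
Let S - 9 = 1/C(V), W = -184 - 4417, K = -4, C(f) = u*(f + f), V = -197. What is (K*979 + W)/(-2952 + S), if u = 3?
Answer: 10067094/3478627 ≈ 2.8940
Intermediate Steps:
C(f) = 6*f (C(f) = 3*(f + f) = 3*(2*f) = 6*f)
W = -4601
S = 10637/1182 (S = 9 + 1/(6*(-197)) = 9 + 1/(-1182) = 9 - 1/1182 = 10637/1182 ≈ 8.9991)
(K*979 + W)/(-2952 + S) = (-4*979 - 4601)/(-2952 + 10637/1182) = (-3916 - 4601)/(-3478627/1182) = -8517*(-1182/3478627) = 10067094/3478627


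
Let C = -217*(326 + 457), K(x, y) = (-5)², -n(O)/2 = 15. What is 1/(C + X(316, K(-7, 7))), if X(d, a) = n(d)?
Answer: -1/169941 ≈ -5.8844e-6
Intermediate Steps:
n(O) = -30 (n(O) = -2*15 = -30)
K(x, y) = 25
X(d, a) = -30
C = -169911 (C = -217*783 = -169911)
1/(C + X(316, K(-7, 7))) = 1/(-169911 - 30) = 1/(-169941) = -1/169941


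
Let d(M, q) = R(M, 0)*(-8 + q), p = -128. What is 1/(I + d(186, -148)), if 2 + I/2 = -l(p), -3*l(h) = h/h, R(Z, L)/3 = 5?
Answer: -3/7030 ≈ -0.00042674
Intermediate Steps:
R(Z, L) = 15 (R(Z, L) = 3*5 = 15)
l(h) = -1/3 (l(h) = -h/(3*h) = -1/3*1 = -1/3)
d(M, q) = -120 + 15*q (d(M, q) = 15*(-8 + q) = -120 + 15*q)
I = -10/3 (I = -4 + 2*(-1*(-1/3)) = -4 + 2*(1/3) = -4 + 2/3 = -10/3 ≈ -3.3333)
1/(I + d(186, -148)) = 1/(-10/3 + (-120 + 15*(-148))) = 1/(-10/3 + (-120 - 2220)) = 1/(-10/3 - 2340) = 1/(-7030/3) = -3/7030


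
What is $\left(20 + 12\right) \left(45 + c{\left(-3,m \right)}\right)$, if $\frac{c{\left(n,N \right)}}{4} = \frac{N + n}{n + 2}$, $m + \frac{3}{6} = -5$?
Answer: $2528$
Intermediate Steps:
$m = - \frac{11}{2}$ ($m = - \frac{1}{2} - 5 = - \frac{11}{2} \approx -5.5$)
$c{\left(n,N \right)} = \frac{4 \left(N + n\right)}{2 + n}$ ($c{\left(n,N \right)} = 4 \frac{N + n}{n + 2} = 4 \frac{N + n}{2 + n} = \frac{4 \left(N + n\right)}{2 + n}$)
$\left(20 + 12\right) \left(45 + c{\left(-3,m \right)}\right) = \left(20 + 12\right) \left(45 + \frac{4 \left(- \frac{11}{2} - 3\right)}{2 - 3}\right) = 32 \left(45 + 4 \frac{1}{-1} \left(- \frac{17}{2}\right)\right) = 32 \left(45 + 4 \left(-1\right) \left(- \frac{17}{2}\right)\right) = 32 \left(45 + 34\right) = 32 \cdot 79 = 2528$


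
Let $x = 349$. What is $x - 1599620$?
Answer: $-1599271$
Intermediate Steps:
$x - 1599620 = 349 - 1599620 = -1599271$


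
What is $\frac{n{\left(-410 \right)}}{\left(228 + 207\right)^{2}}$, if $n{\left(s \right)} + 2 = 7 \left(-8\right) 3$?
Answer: $- \frac{34}{37845} \approx -0.0008984$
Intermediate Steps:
$n{\left(s \right)} = -170$ ($n{\left(s \right)} = -2 + 7 \left(-8\right) 3 = -2 - 168 = -170$)
$\frac{n{\left(-410 \right)}}{\left(228 + 207\right)^{2}} = - \frac{170}{\left(228 + 207\right)^{2}} = - \frac{170}{435^{2}} = - \frac{170}{189225} = \left(-170\right) \frac{1}{189225} = - \frac{34}{37845}$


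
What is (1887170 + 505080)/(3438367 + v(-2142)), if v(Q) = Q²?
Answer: 2392250/8026531 ≈ 0.29804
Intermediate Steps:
(1887170 + 505080)/(3438367 + v(-2142)) = (1887170 + 505080)/(3438367 + (-2142)²) = 2392250/(3438367 + 4588164) = 2392250/8026531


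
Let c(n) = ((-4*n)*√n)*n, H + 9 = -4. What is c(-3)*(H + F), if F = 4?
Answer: 324*I*√3 ≈ 561.18*I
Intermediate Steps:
H = -13 (H = -9 - 4 = -13)
c(n) = -4*n^(5/2) (c(n) = (-4*n^(3/2))*n = -4*n^(5/2))
c(-3)*(H + F) = (-36*I*√3)*(-13 + 4) = -36*I*√3*(-9) = 324*I*√3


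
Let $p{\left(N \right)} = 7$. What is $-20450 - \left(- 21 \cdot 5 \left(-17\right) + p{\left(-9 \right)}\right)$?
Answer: $-22242$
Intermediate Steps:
$-20450 - \left(- 21 \cdot 5 \left(-17\right) + p{\left(-9 \right)}\right) = -20450 - \left(- 21 \cdot 5 \left(-17\right) + 7\right) = -20450 - \left(\left(-21\right) \left(-85\right) + 7\right) = -20450 - \left(1785 + 7\right) = -20450 - 1792 = -22242$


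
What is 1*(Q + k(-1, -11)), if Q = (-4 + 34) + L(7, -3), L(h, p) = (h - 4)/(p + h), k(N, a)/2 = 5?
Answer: 163/4 ≈ 40.750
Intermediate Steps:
k(N, a) = 10 (k(N, a) = 2*5 = 10)
L(h, p) = (-4 + h)/(h + p)
Q = 123/4 (Q = (-4 + 34) + (-4 + 7)/(7 - 3) = 30 + 3/4 = 30 + (¼)*3 = 30 + ¾ = 123/4 ≈ 30.750)
1*(Q + k(-1, -11)) = 1*(123/4 + 10) = 1*(163/4) = 163/4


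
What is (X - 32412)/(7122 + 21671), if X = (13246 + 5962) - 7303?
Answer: -20507/28793 ≈ -0.71222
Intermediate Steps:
X = 11905 (X = 19208 - 7303 = 11905)
(X - 32412)/(7122 + 21671) = (11905 - 32412)/(7122 + 21671) = -20507/28793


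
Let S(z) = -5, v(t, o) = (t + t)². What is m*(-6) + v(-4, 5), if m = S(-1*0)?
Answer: 94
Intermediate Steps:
v(t, o) = 4*t² (v(t, o) = (2*t)² = 4*t²)
m = -5
m*(-6) + v(-4, 5) = -5*(-6) + 4*(-4)² = 30 + 4*16 = 30 + 64 = 94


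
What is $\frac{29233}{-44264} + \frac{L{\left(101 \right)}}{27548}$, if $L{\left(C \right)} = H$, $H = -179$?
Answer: $- \frac{203308485}{304846168} \approx -0.66692$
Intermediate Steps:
$L{\left(C \right)} = -179$
$\frac{29233}{-44264} + \frac{L{\left(101 \right)}}{27548} = \frac{29233}{-44264} - \frac{179}{27548} = 29233 \left(- \frac{1}{44264}\right) - \frac{179}{27548} = - \frac{29233}{44264} - \frac{179}{27548} = - \frac{203308485}{304846168}$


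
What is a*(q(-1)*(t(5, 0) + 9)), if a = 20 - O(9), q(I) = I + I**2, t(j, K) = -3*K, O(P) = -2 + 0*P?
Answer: 0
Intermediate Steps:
O(P) = -2 (O(P) = -2 + 0 = -2)
a = 22 (a = 20 - 1*(-2) = 20 + 2 = 22)
a*(q(-1)*(t(5, 0) + 9)) = 22*((-(1 - 1))*(-3*0 + 9)) = 22*((-1*0)*(0 + 9)) = 22*(0*9) = 22*0 = 0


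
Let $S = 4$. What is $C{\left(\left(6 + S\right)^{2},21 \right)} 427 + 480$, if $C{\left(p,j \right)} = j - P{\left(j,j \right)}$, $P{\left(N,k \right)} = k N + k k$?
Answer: $-367167$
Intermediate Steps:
$P{\left(N,k \right)} = k^{2} + N k$ ($P{\left(N,k \right)} = N k + k^{2} = k^{2} + N k$)
$C{\left(p,j \right)} = j - 2 j^{2}$ ($C{\left(p,j \right)} = j - j \left(j + j\right) = j - j 2 j = j - 2 j^{2}$)
$C{\left(\left(6 + S\right)^{2},21 \right)} 427 + 480 = 21 \left(1 - 42\right) 427 + 480 = 21 \left(-41\right) 427 + 480 = \left(-861\right) 427 + 480 = -367647 + 480 = -367167$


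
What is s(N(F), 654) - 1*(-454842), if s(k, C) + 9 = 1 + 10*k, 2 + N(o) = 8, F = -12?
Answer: 454894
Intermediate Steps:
N(o) = 6 (N(o) = -2 + 8 = 6)
s(k, C) = -8 + 10*k (s(k, C) = -9 + (1 + 10*k) = -8 + 10*k)
s(N(F), 654) - 1*(-454842) = (-8 + 10*6) - 1*(-454842) = (-8 + 60) + 454842 = 52 + 454842 = 454894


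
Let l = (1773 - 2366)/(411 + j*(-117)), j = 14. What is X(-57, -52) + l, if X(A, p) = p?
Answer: -63211/1227 ≈ -51.517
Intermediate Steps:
l = 593/1227 (l = (1773 - 2366)/(411 + 14*(-117)) = -593/(411 - 1638) = -593/(-1227) = -593*(-1/1227) = 593/1227 ≈ 0.48329)
X(-57, -52) + l = -52 + 593/1227 = -63211/1227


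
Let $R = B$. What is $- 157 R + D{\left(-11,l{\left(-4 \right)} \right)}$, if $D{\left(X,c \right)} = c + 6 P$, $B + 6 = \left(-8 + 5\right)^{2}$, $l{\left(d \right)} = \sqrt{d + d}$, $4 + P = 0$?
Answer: $-495 + 2 i \sqrt{2} \approx -495.0 + 2.8284 i$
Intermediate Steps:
$P = -4$ ($P = -4 + 0 = -4$)
$l{\left(d \right)} = \sqrt{2} \sqrt{d}$ ($l{\left(d \right)} = \sqrt{2 d} = \sqrt{2} \sqrt{d}$)
$B = 3$ ($B = -6 + \left(-8 + 5\right)^{2} = -6 + \left(-3\right)^{2} = -6 + 9 = 3$)
$R = 3$
$D{\left(X,c \right)} = -24 + c$ ($D{\left(X,c \right)} = c + 6 \left(-4\right) = c - 24 = -24 + c$)
$- 157 R + D{\left(-11,l{\left(-4 \right)} \right)} = \left(-157\right) 3 - \left(24 - \sqrt{2} \sqrt{-4}\right) = -471 - \left(24 - \sqrt{2} \cdot 2 i\right) = -471 - \left(24 - 2 i \sqrt{2}\right) = -495 + 2 i \sqrt{2}$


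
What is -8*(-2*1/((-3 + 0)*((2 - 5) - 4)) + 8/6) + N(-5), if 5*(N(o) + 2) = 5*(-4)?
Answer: -334/21 ≈ -15.905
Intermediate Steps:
N(o) = -6 (N(o) = -2 + (5*(-4))/5 = -2 + (1/5)*(-20) = -2 - 4 = -6)
-8*(-2*1/((-3 + 0)*((2 - 5) - 4)) + 8/6) + N(-5) = -8*(-2*1/((-3 + 0)*((2 - 5) - 4)) + 8/6) - 6 = -8*(-2*(-1/(3*(-3 - 4))) + 8*(1/6)) - 6 = -8*(-2/((-3*(-7))) + 4/3) - 6 = -8*(-2/21 + 4/3) - 6 = -8*26/21 - 6 = -208/21 - 6 = -334/21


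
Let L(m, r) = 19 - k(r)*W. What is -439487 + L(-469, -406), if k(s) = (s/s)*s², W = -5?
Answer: 384712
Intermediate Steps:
k(s) = s² (k(s) = 1*s² = s²)
L(m, r) = 19 + 5*r² (L(m, r) = 19 - r²*(-5) = 19 - (-5)*r² = 19 + 5*r²)
-439487 + L(-469, -406) = -439487 + (19 + 5*(-406)²) = -439487 + (19 + 5*164836) = -439487 + (19 + 824180) = -439487 + 824199 = 384712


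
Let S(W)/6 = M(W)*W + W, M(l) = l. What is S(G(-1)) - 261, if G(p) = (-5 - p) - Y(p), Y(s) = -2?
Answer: -249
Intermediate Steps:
G(p) = -3 - p (G(p) = (-5 - p) - 1*(-2) = (-5 - p) + 2 = -3 - p)
S(W) = 6*W + 6*W**2 (S(W) = 6*(W*W + W) = 6*(W**2 + W) = 6*(W + W**2) = 6*W + 6*W**2)
S(G(-1)) - 261 = 6*(-3 - 1*(-1))*(1 + (-3 - 1*(-1))) - 261 = 6*(-3 + 1)*(1 + (-3 + 1)) - 261 = 6*(-2)*(1 - 2) - 261 = 6*(-2)*(-1) - 261 = 12 - 261 = -249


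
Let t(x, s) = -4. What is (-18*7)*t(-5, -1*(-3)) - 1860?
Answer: -1356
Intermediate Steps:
(-18*7)*t(-5, -1*(-3)) - 1860 = -18*7*(-4) - 1860 = -126*(-4) - 1860 = 504 - 1860 = -1356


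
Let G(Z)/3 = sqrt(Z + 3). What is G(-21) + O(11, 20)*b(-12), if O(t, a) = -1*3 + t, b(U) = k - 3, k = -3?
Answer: -48 + 9*I*sqrt(2) ≈ -48.0 + 12.728*I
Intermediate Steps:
G(Z) = 3*sqrt(3 + Z) (G(Z) = 3*sqrt(Z + 3) = 3*sqrt(3 + Z))
b(U) = -6 (b(U) = -3 - 3 = -6)
O(t, a) = -3 + t
G(-21) + O(11, 20)*b(-12) = 3*sqrt(3 - 21) + (-3 + 11)*(-6) = 3*sqrt(-18) + 8*(-6) = 3*(3*I*sqrt(2)) - 48 = 9*I*sqrt(2) - 48 = -48 + 9*I*sqrt(2)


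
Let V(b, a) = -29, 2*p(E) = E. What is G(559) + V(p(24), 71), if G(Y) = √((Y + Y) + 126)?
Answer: -29 + 2*√311 ≈ 6.2704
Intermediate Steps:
p(E) = E/2
G(Y) = √(126 + 2*Y) (G(Y) = √(2*Y + 126) = √(126 + 2*Y))
G(559) + V(p(24), 71) = √(126 + 2*559) - 29 = √(126 + 1118) - 29 = √1244 - 29 = 2*√311 - 29 = -29 + 2*√311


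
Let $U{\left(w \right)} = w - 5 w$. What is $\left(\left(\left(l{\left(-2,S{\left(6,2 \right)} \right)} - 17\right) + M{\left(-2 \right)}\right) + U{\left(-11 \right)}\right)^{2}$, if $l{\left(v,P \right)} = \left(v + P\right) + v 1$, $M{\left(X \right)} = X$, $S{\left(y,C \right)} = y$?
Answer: $729$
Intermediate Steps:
$l{\left(v,P \right)} = P + 2 v$ ($l{\left(v,P \right)} = \left(P + v\right) + v = P + 2 v$)
$U{\left(w \right)} = - 4 w$
$\left(\left(\left(l{\left(-2,S{\left(6,2 \right)} \right)} - 17\right) + M{\left(-2 \right)}\right) + U{\left(-11 \right)}\right)^{2} = \left(\left(\left(\left(6 + 2 \left(-2\right)\right) - 17\right) - 2\right) - -44\right)^{2} = \left(\left(\left(\left(6 - 4\right) - 17\right) - 2\right) + 44\right)^{2} = \left(\left(\left(2 - 17\right) - 2\right) + 44\right)^{2} = \left(\left(-15 - 2\right) + 44\right)^{2} = \left(-17 + 44\right)^{2} = 27^{2} = 729$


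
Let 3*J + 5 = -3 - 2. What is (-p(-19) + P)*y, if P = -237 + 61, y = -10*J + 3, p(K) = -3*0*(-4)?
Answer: -19184/3 ≈ -6394.7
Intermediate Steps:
J = -10/3 (J = -5/3 + (-3 - 2)/3 = -5/3 + (⅓)*(-5) = -5/3 - 5/3 = -10/3 ≈ -3.3333)
p(K) = 0 (p(K) = 0*(-4) = 0)
y = 109/3 (y = -10*(-10/3) + 3 = 100/3 + 3 = 109/3 ≈ 36.333)
P = -176
(-p(-19) + P)*y = (-1*0 - 176)*(109/3) = (0 - 176)*(109/3) = -176*109/3 = -19184/3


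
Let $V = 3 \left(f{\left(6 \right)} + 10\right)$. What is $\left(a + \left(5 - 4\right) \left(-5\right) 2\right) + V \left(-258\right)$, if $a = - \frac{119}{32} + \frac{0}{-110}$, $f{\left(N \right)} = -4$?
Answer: $- \frac{149047}{32} \approx -4657.7$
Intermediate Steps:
$a = - \frac{119}{32}$ ($a = \left(-119\right) \frac{1}{32} + 0 \left(- \frac{1}{110}\right) = - \frac{119}{32} + 0 = - \frac{119}{32} \approx -3.7188$)
$V = 18$ ($V = 3 \left(-4 + 10\right) = 3 \cdot 6 = 18$)
$\left(a + \left(5 - 4\right) \left(-5\right) 2\right) + V \left(-258\right) = \left(- \frac{119}{32} + \left(5 - 4\right) \left(-5\right) 2\right) + 18 \left(-258\right) = \left(- \frac{119}{32} + \left(5 - 4\right) \left(-5\right) 2\right) - 4644 = \left(- \frac{119}{32} + 1 \left(-5\right) 2\right) - 4644 = \left(- \frac{119}{32} - 10\right) - 4644 = - \frac{439}{32} - 4644 = - \frac{149047}{32}$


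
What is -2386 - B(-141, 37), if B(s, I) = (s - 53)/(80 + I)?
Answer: -278968/117 ≈ -2384.3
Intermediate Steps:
B(s, I) = (-53 + s)/(80 + I)
-2386 - B(-141, 37) = -2386 - (-53 - 141)/(80 + 37) = -2386 - (-194)/117 = -2386 - 1*(-194/117) = -2386 + 194/117 = -278968/117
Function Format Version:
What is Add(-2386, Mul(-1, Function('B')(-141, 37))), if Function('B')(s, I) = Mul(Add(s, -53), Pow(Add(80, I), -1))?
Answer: Rational(-278968, 117) ≈ -2384.3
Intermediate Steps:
Function('B')(s, I) = Mul(Pow(Add(80, I), -1), Add(-53, s)) (Function('B')(s, I) = Mul(Add(-53, s), Pow(Add(80, I), -1)) = Mul(Pow(Add(80, I), -1), Add(-53, s)))
Add(-2386, Mul(-1, Function('B')(-141, 37))) = Add(-2386, Mul(-1, Mul(Pow(Add(80, 37), -1), Add(-53, -141)))) = Add(-2386, Mul(-1, Mul(Pow(117, -1), -194))) = Add(-2386, Mul(-1, Mul(Rational(1, 117), -194))) = Add(-2386, Mul(-1, Rational(-194, 117))) = Add(-2386, Rational(194, 117)) = Rational(-278968, 117)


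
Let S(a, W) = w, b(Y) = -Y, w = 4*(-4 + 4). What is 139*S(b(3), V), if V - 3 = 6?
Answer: 0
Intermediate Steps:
w = 0 (w = 4*0 = 0)
V = 9 (V = 3 + 6 = 9)
S(a, W) = 0
139*S(b(3), V) = 139*0 = 0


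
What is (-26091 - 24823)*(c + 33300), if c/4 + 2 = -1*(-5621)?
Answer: -2839779264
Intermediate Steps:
c = 22476 (c = -8 + 4*(-1*(-5621)) = -8 + 4*5621 = -8 + 22484 = 22476)
(-26091 - 24823)*(c + 33300) = (-26091 - 24823)*(22476 + 33300) = -50914*55776 = -2839779264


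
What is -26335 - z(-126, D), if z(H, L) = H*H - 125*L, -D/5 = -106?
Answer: 24039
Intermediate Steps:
D = 530 (D = -5*(-106) = 530)
z(H, L) = H² - 125*L
-26335 - z(-126, D) = -26335 - ((-126)² - 125*530) = -26335 - (15876 - 66250) = -26335 - 1*(-50374) = -26335 + 50374 = 24039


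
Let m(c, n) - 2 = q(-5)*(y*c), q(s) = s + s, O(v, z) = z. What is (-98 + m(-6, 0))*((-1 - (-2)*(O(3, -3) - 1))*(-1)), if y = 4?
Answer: 1296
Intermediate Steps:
q(s) = 2*s
m(c, n) = 2 - 40*c (m(c, n) = 2 + (2*(-5))*(4*c) = 2 - 40*c)
(-98 + m(-6, 0))*((-1 - (-2)*(O(3, -3) - 1))*(-1)) = (-98 + (2 - 40*(-6)))*((-1 - (-2)*(-3 - 1))*(-1)) = (-98 + (2 + 240))*((-1 - (-2)*(-4))*(-1)) = (-98 + 242)*((-1 - 1*8)*(-1)) = 144*((-1 - 8)*(-1)) = 144*(-9*(-1)) = 144*9 = 1296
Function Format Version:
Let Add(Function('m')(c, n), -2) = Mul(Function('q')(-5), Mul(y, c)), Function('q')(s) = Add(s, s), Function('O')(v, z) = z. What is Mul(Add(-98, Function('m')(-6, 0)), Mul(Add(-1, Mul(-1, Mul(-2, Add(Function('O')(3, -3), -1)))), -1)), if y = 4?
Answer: 1296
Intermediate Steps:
Function('q')(s) = Mul(2, s)
Function('m')(c, n) = Add(2, Mul(-40, c)) (Function('m')(c, n) = Add(2, Mul(Mul(2, -5), Mul(4, c))) = Add(2, Mul(-10, Mul(4, c))) = Add(2, Mul(-40, c)))
Mul(Add(-98, Function('m')(-6, 0)), Mul(Add(-1, Mul(-1, Mul(-2, Add(Function('O')(3, -3), -1)))), -1)) = Mul(Add(-98, Add(2, Mul(-40, -6))), Mul(Add(-1, Mul(-1, Mul(-2, Add(-3, -1)))), -1)) = Mul(Add(-98, Add(2, 240)), Mul(Add(-1, Mul(-1, Mul(-2, -4))), -1)) = Mul(Add(-98, 242), Mul(Add(-1, Mul(-1, 8)), -1)) = Mul(144, Mul(Add(-1, -8), -1)) = Mul(144, Mul(-9, -1)) = Mul(144, 9) = 1296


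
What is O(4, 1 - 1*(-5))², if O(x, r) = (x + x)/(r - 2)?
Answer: 4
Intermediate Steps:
O(x, r) = 2*x/(-2 + r) (O(x, r) = (2*x)/(-2 + r) = 2*x/(-2 + r))
O(4, 1 - 1*(-5))² = (2*4/(-2 + (1 - 1*(-5))))² = (2*4/(-2 + (1 + 5)))² = (2*4/(-2 + 6))² = (2*4/4)² = (2*4*(¼))² = 2² = 4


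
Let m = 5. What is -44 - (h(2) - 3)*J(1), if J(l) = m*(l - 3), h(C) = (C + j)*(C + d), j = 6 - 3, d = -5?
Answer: -224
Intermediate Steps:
j = 3
h(C) = (-5 + C)*(3 + C) (h(C) = (C + 3)*(C - 5) = (3 + C)*(-5 + C) = (-5 + C)*(3 + C))
J(l) = -15 + 5*l (J(l) = 5*(l - 3) = 5*(-3 + l) = -15 + 5*l)
-44 - (h(2) - 3)*J(1) = -44 - ((-15 + 2² - 2*2) - 3)*(-15 + 5*1) = -44 - ((-15 + 4 - 4) - 3)*(-15 + 5) = -44 - (-15 - 3)*(-10) = -44 - (-18)*(-10) = -44 - 1*180 = -44 - 180 = -224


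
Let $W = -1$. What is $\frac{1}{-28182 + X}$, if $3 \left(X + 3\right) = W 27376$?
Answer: $- \frac{3}{111931} \approx -2.6802 \cdot 10^{-5}$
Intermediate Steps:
$X = - \frac{27385}{3}$ ($X = -3 + \frac{\left(-1\right) 27376}{3} = -3 + \frac{1}{3} \left(-27376\right) = -3 - \frac{27376}{3} = - \frac{27385}{3} \approx -9128.3$)
$\frac{1}{-28182 + X} = \frac{1}{-28182 - \frac{27385}{3}} = \frac{1}{- \frac{111931}{3}} = - \frac{3}{111931}$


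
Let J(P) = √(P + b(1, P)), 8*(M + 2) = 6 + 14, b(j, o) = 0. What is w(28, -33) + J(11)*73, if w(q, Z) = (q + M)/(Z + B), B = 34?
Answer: 57/2 + 73*√11 ≈ 270.61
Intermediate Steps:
M = ½ (M = -2 + (6 + 14)/8 = -2 + (⅛)*20 = -2 + 5/2 = ½ ≈ 0.50000)
J(P) = √P (J(P) = √(P + 0) = √P)
w(q, Z) = (½ + q)/(34 + Z) (w(q, Z) = (q + ½)/(Z + 34) = (½ + q)/(34 + Z))
w(28, -33) + J(11)*73 = (½ + 28)/(34 - 33) + √11*73 = (57/2)/1 + 73*√11 = 1*(57/2) + 73*√11 = 57/2 + 73*√11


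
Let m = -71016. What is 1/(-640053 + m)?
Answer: -1/711069 ≈ -1.4063e-6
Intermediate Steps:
1/(-640053 + m) = 1/(-640053 - 71016) = 1/(-711069) = -1/711069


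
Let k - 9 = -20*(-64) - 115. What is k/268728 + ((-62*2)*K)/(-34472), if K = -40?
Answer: -2605687/18676596 ≈ -0.13952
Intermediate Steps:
k = 1174 (k = 9 + (-20*(-64) - 115) = 9 + (1280 - 115) = 9 + 1165 = 1174)
k/268728 + ((-62*2)*K)/(-34472) = 1174/268728 + (-62*2*(-40))/(-34472) = 1174*(1/268728) - 124*(-40)*(-1/34472) = 587/134364 + 4960*(-1/34472) = 587/134364 - 20/139 = -2605687/18676596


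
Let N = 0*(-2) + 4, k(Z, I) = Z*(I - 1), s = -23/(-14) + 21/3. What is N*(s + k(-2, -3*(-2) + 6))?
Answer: -374/7 ≈ -53.429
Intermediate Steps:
s = 121/14 (s = -23*(-1/14) + 21*(⅓) = 23/14 + 7 = 121/14 ≈ 8.6429)
k(Z, I) = Z*(-1 + I)
N = 4 (N = 0 + 4 = 4)
N*(s + k(-2, -3*(-2) + 6)) = 4*(121/14 - 2*(-1 + (-3*(-2) + 6))) = 4*(121/14 - 2*(-1 + (6 + 6))) = 4*(121/14 - 2*(-1 + 12)) = 4*(121/14 - 2*11) = 4*(121/14 - 22) = 4*(-187/14) = -374/7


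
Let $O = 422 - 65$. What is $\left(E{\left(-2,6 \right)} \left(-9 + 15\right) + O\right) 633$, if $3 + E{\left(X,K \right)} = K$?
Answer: $237375$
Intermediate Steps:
$E{\left(X,K \right)} = -3 + K$
$O = 357$ ($O = 422 - 65 = 357$)
$\left(E{\left(-2,6 \right)} \left(-9 + 15\right) + O\right) 633 = \left(\left(-3 + 6\right) \left(-9 + 15\right) + 357\right) 633 = \left(3 \cdot 6 + 357\right) 633 = \left(18 + 357\right) 633 = 375 \cdot 633 = 237375$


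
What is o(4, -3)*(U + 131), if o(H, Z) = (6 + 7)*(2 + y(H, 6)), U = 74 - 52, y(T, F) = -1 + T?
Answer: 9945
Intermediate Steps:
U = 22
o(H, Z) = 13 + 13*H (o(H, Z) = (6 + 7)*(2 + (-1 + H)) = 13*(1 + H) = 13 + 13*H)
o(4, -3)*(U + 131) = (13 + 13*4)*(22 + 131) = (13 + 52)*153 = 65*153 = 9945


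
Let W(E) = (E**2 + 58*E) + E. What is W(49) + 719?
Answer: 6011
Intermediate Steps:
W(E) = E**2 + 59*E
W(49) + 719 = 49*(59 + 49) + 719 = 49*108 + 719 = 5292 + 719 = 6011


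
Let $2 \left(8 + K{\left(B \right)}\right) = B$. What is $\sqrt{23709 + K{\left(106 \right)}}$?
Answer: $\sqrt{23754} \approx 154.12$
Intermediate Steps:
$K{\left(B \right)} = -8 + \frac{B}{2}$
$\sqrt{23709 + K{\left(106 \right)}} = \sqrt{23709 + \left(-8 + \frac{1}{2} \cdot 106\right)} = \sqrt{23709 + \left(-8 + 53\right)} = \sqrt{23709 + 45} = \sqrt{23754}$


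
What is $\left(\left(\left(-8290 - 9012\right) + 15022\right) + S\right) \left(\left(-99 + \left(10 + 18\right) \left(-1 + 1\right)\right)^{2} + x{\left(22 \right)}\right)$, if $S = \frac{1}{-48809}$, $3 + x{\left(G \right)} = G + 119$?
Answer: $- \frac{1106056854219}{48809} \approx -2.2661 \cdot 10^{7}$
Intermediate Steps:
$x{\left(G \right)} = 116 + G$ ($x{\left(G \right)} = -3 + \left(G + 119\right) = -3 + \left(119 + G\right) = 116 + G$)
$S = - \frac{1}{48809} \approx -2.0488 \cdot 10^{-5}$
$\left(\left(\left(-8290 - 9012\right) + 15022\right) + S\right) \left(\left(-99 + \left(10 + 18\right) \left(-1 + 1\right)\right)^{2} + x{\left(22 \right)}\right) = \left(\left(\left(-8290 - 9012\right) + 15022\right) - \frac{1}{48809}\right) \left(\left(-99 + \left(10 + 18\right) \left(-1 + 1\right)\right)^{2} + \left(116 + 22\right)\right) = \left(\left(-17302 + 15022\right) - \frac{1}{48809}\right) \left(\left(-99 + 28 \cdot 0\right)^{2} + 138\right) = \left(-2280 - \frac{1}{48809}\right) \left(\left(-99 + 0\right)^{2} + 138\right) = - \frac{111284521 \left(\left(-99\right)^{2} + 138\right)}{48809} = - \frac{111284521 \left(9801 + 138\right)}{48809} = \left(- \frac{111284521}{48809}\right) 9939 = - \frac{1106056854219}{48809}$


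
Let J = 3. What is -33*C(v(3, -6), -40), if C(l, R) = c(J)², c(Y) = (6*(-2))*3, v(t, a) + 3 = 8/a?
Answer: -42768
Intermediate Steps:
v(t, a) = -3 + 8/a
c(Y) = -36 (c(Y) = -12*3 = -36)
C(l, R) = 1296 (C(l, R) = (-36)² = 1296)
-33*C(v(3, -6), -40) = -33*1296 = -42768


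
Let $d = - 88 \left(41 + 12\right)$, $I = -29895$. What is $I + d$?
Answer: $-34559$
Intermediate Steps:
$d = -4664$ ($d = \left(-88\right) 53 = -4664$)
$I + d = -29895 - 4664 = -34559$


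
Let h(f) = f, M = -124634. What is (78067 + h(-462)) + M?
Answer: -47029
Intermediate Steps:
(78067 + h(-462)) + M = (78067 - 462) - 124634 = 77605 - 124634 = -47029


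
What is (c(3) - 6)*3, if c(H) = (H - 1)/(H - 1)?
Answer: -15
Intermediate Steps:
c(H) = 1 (c(H) = (-1 + H)/(-1 + H) = 1)
(c(3) - 6)*3 = (1 - 6)*3 = -5*3 = -15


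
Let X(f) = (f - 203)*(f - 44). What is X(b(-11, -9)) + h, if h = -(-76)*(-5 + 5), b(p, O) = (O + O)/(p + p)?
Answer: 1056400/121 ≈ 8730.6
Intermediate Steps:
b(p, O) = O/p (b(p, O) = (2*O)/((2*p)) = (2*O)*(1/(2*p)) = O/p)
X(f) = (-203 + f)*(-44 + f)
h = 0 (h = -(-76)*0 = -1*0 = 0)
X(b(-11, -9)) + h = (8932 + (-9/(-11))² - (-2223)/(-11)) + 0 = (8932 + (-9*(-1/11))² - (-2223)*(-1)/11) + 0 = (8932 + (9/11)² - 247*9/11) + 0 = (8932 + 81/121 - 2223/11) + 0 = 1056400/121 + 0 = 1056400/121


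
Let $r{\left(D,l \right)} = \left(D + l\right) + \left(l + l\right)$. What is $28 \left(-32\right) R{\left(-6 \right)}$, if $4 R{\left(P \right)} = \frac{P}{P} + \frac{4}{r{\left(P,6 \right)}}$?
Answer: $- \frac{896}{3} \approx -298.67$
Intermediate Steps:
$r{\left(D,l \right)} = D + 3 l$ ($r{\left(D,l \right)} = \left(D + l\right) + 2 l = D + 3 l$)
$R{\left(P \right)} = \frac{1}{4} + \frac{1}{18 + P}$ ($R{\left(P \right)} = \frac{\frac{P}{P} + \frac{4}{P + 3 \cdot 6}}{4} = \frac{1 + \frac{4}{P + 18}}{4} = \frac{1 + \frac{4}{18 + P}}{4} = \frac{1}{4} + \frac{1}{18 + P}$)
$28 \left(-32\right) R{\left(-6 \right)} = 28 \left(-32\right) \frac{22 - 6}{4 \left(18 - 6\right)} = - 896 \cdot \frac{1}{4} \cdot \frac{1}{12} \cdot 16 = \left(-896\right) \frac{1}{3} = - \frac{896}{3}$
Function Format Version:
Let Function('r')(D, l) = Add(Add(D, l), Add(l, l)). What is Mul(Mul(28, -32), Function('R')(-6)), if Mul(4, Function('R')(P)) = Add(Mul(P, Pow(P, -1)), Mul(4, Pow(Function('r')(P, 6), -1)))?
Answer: Rational(-896, 3) ≈ -298.67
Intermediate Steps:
Function('r')(D, l) = Add(D, Mul(3, l)) (Function('r')(D, l) = Add(Add(D, l), Mul(2, l)) = Add(D, Mul(3, l)))
Function('R')(P) = Add(Rational(1, 4), Pow(Add(18, P), -1)) (Function('R')(P) = Mul(Rational(1, 4), Add(Mul(P, Pow(P, -1)), Mul(4, Pow(Add(P, Mul(3, 6)), -1)))) = Mul(Rational(1, 4), Add(1, Mul(4, Pow(Add(P, 18), -1)))) = Mul(Rational(1, 4), Add(1, Mul(4, Pow(Add(18, P), -1)))) = Add(Rational(1, 4), Pow(Add(18, P), -1)))
Mul(Mul(28, -32), Function('R')(-6)) = Mul(Mul(28, -32), Mul(Rational(1, 4), Pow(Add(18, -6), -1), Add(22, -6))) = Mul(-896, Mul(Rational(1, 4), Pow(12, -1), 16)) = Mul(-896, Mul(Rational(1, 4), Rational(1, 12), 16)) = Mul(-896, Rational(1, 3)) = Rational(-896, 3)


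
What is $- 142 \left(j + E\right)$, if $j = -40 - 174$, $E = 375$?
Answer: $-22862$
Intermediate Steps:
$j = -214$
$- 142 \left(j + E\right) = - 142 \left(-214 + 375\right) = \left(-142\right) 161 = -22862$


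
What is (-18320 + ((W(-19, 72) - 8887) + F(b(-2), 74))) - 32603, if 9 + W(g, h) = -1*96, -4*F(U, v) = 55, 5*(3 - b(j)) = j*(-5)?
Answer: -239715/4 ≈ -59929.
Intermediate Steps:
b(j) = 3 + j (b(j) = 3 - j*(-5)/5 = 3 - (-1)*j = 3 + j)
F(U, v) = -55/4 (F(U, v) = -¼*55 = -55/4)
W(g, h) = -105 (W(g, h) = -9 - 1*96 = -9 - 96 = -105)
(-18320 + ((W(-19, 72) - 8887) + F(b(-2), 74))) - 32603 = (-18320 + ((-105 - 8887) - 55/4)) - 32603 = (-18320 + (-8992 - 55/4)) - 32603 = (-18320 - 36023/4) - 32603 = -109303/4 - 32603 = -239715/4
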